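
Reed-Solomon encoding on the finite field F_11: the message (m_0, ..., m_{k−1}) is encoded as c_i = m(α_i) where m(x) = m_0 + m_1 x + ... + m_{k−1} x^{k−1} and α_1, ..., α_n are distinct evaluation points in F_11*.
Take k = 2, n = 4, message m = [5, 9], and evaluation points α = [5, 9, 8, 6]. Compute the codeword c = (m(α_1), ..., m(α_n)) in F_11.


c = [6, 9, 0, 4]

Message polynomial: m(x) = 5 + 9·x (mod 11).
For each evaluation point α_i, compute m(α_i) mod 11:
  α_1 = 5: Horner steps 9 → 6, so m(5) = 6.
  α_2 = 9: Horner steps 9 → 9, so m(9) = 9.
  α_3 = 8: Horner steps 9 → 0, so m(8) = 0.
  α_4 = 6: Horner steps 9 → 4, so m(6) = 4.
Codeword c = [6, 9, 0, 4] ∈ F_11^4.


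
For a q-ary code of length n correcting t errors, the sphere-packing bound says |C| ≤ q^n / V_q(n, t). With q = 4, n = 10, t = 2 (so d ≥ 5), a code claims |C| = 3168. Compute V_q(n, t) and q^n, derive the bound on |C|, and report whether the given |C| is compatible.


V_q(n, t) = 436, q^n = 1048576, Hamming bound = 2404, |C| = 3168 > bound (violated).

Step 1: Compute V_q(n, t) = Σ_{j=0}^2 C(n, j) (q−1)^j.
  j = 0: C(10,0)·(3)^0 = 1·1 = 1.
  j = 1: C(10,1)·(3)^1 = 10·3 = 30.
  j = 2: C(10,2)·(3)^2 = 45·9 = 405.
  V_q(n, t) = 1 + 30 + 405 = 436.
Step 2: q^n = 4^10 = 1048576.
Step 3: Hamming bound ⌊q^n / V_q(n,t)⌋ = ⌊1048576/436⌋ = 2404.
Step 4: Compare |C| = 3168 to 2404: violated.
The claimed |C| lies above the Hamming bound, so no 4-ary code of length 10 with d ≥ 5 can have 3168 codewords.


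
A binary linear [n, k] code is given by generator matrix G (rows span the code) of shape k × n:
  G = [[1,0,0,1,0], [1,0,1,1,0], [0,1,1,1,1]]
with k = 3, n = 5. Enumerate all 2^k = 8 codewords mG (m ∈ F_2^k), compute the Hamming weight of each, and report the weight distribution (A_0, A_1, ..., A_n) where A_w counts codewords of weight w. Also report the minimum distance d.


Weight distribution: A_0 = 1, A_1 = 1, A_2 = 1, A_3 = 3, A_4 = 2. Minimum distance d = 1.

Enumerate all 2^3 = 8 messages m ∈ F_2^3.
For each, compute codeword c = mG in F_2^5, then tally its weight.
  m = 000 → c = 00000, weight = 0.
  m = 100 → c = 10010, weight = 2.
  m = 010 → c = 10110, weight = 3.
  m = 110 → c = 00100, weight = 1.
  m = 001 → c = 01111, weight = 4.
  m = 101 → c = 11101, weight = 4.
  m = 011 → c = 11001, weight = 3.
  m = 111 → c = 01011, weight = 3.
Tally weights:
  weight 0: 1 codewords.
  weight 1: 1 codewords.
  weight 2: 1 codewords.
  weight 3: 3 codewords.
  weight 4: 2 codewords.
Minimum distance d = smallest w > 0 with A_w > 0 = 1.
Sanity: Σ A_w = 8 = 2^3 = 8 ✓.


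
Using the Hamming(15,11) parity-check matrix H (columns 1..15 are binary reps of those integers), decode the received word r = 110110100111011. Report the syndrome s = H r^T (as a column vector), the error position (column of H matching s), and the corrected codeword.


s = (1, 0, 0, 1)^T, error position = 9, corrected codeword c = 110110101111011

Compute s = H r^T mod 2 one row at a time:
  s_1 = 0 + 0 + 1 + 1 + 1 + 0 + 1 + 1 = 5 ≡ 1 (mod 2).
  s_2 = 1 + 1 + 0 + 1 + 1 + 0 + 1 + 1 = 6 ≡ 0 (mod 2).
  s_3 = 1 + 0 + 0 + 1 + 1 + 1 + 1 + 1 = 6 ≡ 0 (mod 2).
  s_4 = 1 + 0 + 1 + 1 + 0 + 1 + 0 + 1 = 5 ≡ 1 (mod 2).
s = (1, 0, 0, 1)^T — this equals column 9 of H (binary 1001), so error is at position 9.
Correct: flip bit 9 of r = 110110100111011 to get c = 110110101111011.


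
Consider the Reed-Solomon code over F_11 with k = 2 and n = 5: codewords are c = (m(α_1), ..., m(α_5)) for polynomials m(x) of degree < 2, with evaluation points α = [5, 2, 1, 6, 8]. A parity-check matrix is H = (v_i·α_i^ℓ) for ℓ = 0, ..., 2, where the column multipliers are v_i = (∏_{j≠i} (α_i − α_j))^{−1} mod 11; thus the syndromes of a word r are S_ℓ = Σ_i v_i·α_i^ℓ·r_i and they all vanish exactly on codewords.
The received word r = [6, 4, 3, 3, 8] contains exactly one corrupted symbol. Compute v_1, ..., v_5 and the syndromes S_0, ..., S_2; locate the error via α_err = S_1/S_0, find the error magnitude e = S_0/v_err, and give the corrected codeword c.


S = (5, 5, 5), error at position 3, error magnitude e = 7, c = [6, 4, 7, 3, 8].

Step 1: column multipliers v_i = (∏_{j≠i}(α_i − α_j))^{−1} mod 11.
  i = 1 (α = 5): (5−2)(5−1)(5−6)(5−8) = 3·4·(−1)·(−3) = 36 ≡ 3, so v_1 = 3^{−1} = 4 (mod 11).
  i = 2 (α = 2): (2−5)(2−1)(2−6)(2−8) = (−3)·1·(−4)·(−6) = −72 ≡ 5, so v_2 = 5^{−1} = 9 (mod 11).
  i = 3 (α = 1): (1−5)(1−2)(1−6)(1−8) = (−4)·(−1)·(−5)·(−7) = 140 ≡ 8, so v_3 = 8^{−1} = 7 (mod 11).
  i = 4 (α = 6): (6−5)(6−2)(6−1)(6−8) = 1·4·5·(−2) = −40 ≡ 4, so v_4 = 4^{−1} = 3 (mod 11).
  i = 5 (α = 8): (8−5)(8−2)(8−1)(8−6) = 3·6·7·2 = 252 ≡ 10, so v_5 = 10^{−1} = 10 (mod 11).
  v = [4, 9, 7, 3, 10].
Step 2: syndromes of r = [6, 4, 3, 3, 8] (all sums mod 11).
  S_0 = Σ v_i r_i = 4·6 + 9·4 + 7·3 + 3·3 + 10·8 = 170 ≡ 5.
  S_1 = Σ v_i α_i r_i = 4·5·6 + 9·2·4 + 7·1·3 + 3·6·3 + 10·8·8 = 907 ≡ 5.
  α_i^2 mod 11 = [3, 4, 1, 3, 9].
  S_2 = Σ v_i α_i^2 r_i = 4·3·6 + 9·4·4 + 7·1·3 + 3·3·3 + 10·9·8 = 984 ≡ 5.
  S = (5, 5, 5) ≠ 0, so r is not a codeword (an error is present).
Step 3: locate the error. For a single error e at position i, S_ℓ = v_i·e·α_i^ℓ, so α_err = S_1/S_0.
  S_0^{−1} = 5^{−1} = 9 (mod 11), so α_err = 5·9 = 45 ≡ 1 = α_3. Error position i = 3.
  Consistency check: S_2/S_1 = 5·9 = 45 ≡ 1 = α_err ✓ (single-error assumption holds).
Step 4: error magnitude e = S_0/v_3 = S_0·∏_{j≠3}(α_3 − α_j) = 5·8 = 40 ≡ 7 (mod 11).
Step 5: correct position 3: c_3 = r_3 − e = 3 − 7 ≡ 7 (mod 11). Hence c = [6, 4, 7, 3, 8].
  Check: interpolating c through the α_i gives m(x) = 10 + 8·x (degree < 2) with m(α_i) = c_i for every i, so c is indeed a codeword.


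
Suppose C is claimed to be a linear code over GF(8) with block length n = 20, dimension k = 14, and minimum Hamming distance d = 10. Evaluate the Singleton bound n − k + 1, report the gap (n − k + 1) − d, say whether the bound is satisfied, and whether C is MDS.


Singleton RHS = n − k + 1 = 7, slack = -3, bound violated (no such code; not MDS).

Singleton bound: d ≤ n − k + 1.
Here n = 20, k = 14, so n − k + 1 = 7.
Given d = 10, check d ≤ 7: NO.
Slack = (n − k + 1) − d = -3.
The slack is negative: d = 10 exceeds n − k + 1 = 7 by 3, so the Singleton bound is violated and no linear [20, 14, 10]_8 code can exist. In particular it is not MDS (MDS requires d = n − k + 1 exactly).
Description: the claimed parameters are [20, 14, 10]_8; such a code would be impossible (violates the Singleton bound).


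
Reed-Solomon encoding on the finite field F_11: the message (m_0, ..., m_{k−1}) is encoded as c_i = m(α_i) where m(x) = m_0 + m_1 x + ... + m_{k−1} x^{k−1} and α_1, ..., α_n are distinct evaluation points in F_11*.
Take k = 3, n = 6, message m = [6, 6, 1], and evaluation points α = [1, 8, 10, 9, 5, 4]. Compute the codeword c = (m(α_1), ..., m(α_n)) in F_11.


c = [2, 8, 1, 9, 6, 2]

Message polynomial: m(x) = 6 + 6·x + 1·x^2 (mod 11).
For each evaluation point α_i, compute m(α_i) mod 11:
  α_1 = 1: Horner steps 1 → 7 → 2, so m(1) = 2.
  α_2 = 8: Horner steps 1 → 3 → 8, so m(8) = 8.
  α_3 = 10: Horner steps 1 → 5 → 1, so m(10) = 1.
  α_4 = 9: Horner steps 1 → 4 → 9, so m(9) = 9.
  α_5 = 5: Horner steps 1 → 0 → 6, so m(5) = 6.
  α_6 = 4: Horner steps 1 → 10 → 2, so m(4) = 2.
Codeword c = [2, 8, 1, 9, 6, 2] ∈ F_11^6.


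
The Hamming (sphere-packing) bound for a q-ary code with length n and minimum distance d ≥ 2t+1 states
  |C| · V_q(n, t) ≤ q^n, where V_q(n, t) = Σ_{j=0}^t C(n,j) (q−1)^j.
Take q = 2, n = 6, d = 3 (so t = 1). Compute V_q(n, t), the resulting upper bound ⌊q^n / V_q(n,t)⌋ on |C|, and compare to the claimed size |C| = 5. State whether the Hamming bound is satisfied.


V_q(n, t) = 7, q^n = 64, Hamming bound = 9, |C| = 5 ≤ bound (satisfied).

Step 1: Compute V_q(n, t) = Σ_{j=0}^1 C(n, j) (q−1)^j.
  j = 0: C(6,0)·(1)^0 = 1·1 = 1.
  j = 1: C(6,1)·(1)^1 = 6·1 = 6.
  V_q(n, t) = 1 + 6 = 7.
Step 2: q^n = 2^6 = 64.
Step 3: Hamming bound ⌊q^n / V_q(n,t)⌋ = ⌊64/7⌋ = 9.
Step 4: Compare |C| = 5 to 9: satisfied.
The claimed |C| lies below the Hamming bound.


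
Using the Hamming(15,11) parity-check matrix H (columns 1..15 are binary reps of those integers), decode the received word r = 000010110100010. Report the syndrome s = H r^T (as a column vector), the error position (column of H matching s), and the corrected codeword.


s = (1, 1, 1, 0)^T, error position = 14, corrected codeword c = 000010110100000

Compute s = H r^T mod 2 one row at a time:
  s_1 = 1 + 0 + 1 + 0 + 0 + 0 + 1 + 0 = 3 ≡ 1 (mod 2).
  s_2 = 0 + 1 + 0 + 1 + 0 + 0 + 1 + 0 = 3 ≡ 1 (mod 2).
  s_3 = 0 + 0 + 0 + 1 + 1 + 0 + 1 + 0 = 3 ≡ 1 (mod 2).
  s_4 = 0 + 0 + 1 + 1 + 0 + 0 + 0 + 0 = 2 ≡ 0 (mod 2).
s = (1, 1, 1, 0)^T — this equals column 14 of H (binary 1110), so error is at position 14.
Correct: flip bit 14 of r = 000010110100010 to get c = 000010110100000.


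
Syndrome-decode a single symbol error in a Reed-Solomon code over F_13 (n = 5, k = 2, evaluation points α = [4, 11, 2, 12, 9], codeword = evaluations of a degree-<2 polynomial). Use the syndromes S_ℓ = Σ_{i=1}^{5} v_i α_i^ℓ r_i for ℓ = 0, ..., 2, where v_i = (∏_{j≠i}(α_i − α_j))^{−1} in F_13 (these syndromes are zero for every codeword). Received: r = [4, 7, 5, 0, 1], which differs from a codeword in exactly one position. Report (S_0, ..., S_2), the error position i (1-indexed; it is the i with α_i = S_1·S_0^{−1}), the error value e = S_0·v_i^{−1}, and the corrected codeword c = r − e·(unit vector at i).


S = (3, 1, 9), error at position 5, error magnitude e = 6, c = [4, 7, 5, 0, 8].

Step 1: column multipliers v_i = (∏_{j≠i}(α_i − α_j))^{−1} mod 13.
  i = 1 (α = 4): (4−11)(4−2)(4−12)(4−9) = (−7)·2·(−8)·(−5) = −560 ≡ 12, so v_1 = 12^{−1} = 12 (mod 13).
  i = 2 (α = 11): (11−4)(11−2)(11−12)(11−9) = 7·9·(−1)·2 = −126 ≡ 4, so v_2 = 4^{−1} = 10 (mod 13).
  i = 3 (α = 2): (2−4)(2−11)(2−12)(2−9) = (−2)·(−9)·(−10)·(−7) = 1260 ≡ 12, so v_3 = 12^{−1} = 12 (mod 13).
  i = 4 (α = 12): (12−4)(12−11)(12−2)(12−9) = 8·1·10·3 = 240 ≡ 6, so v_4 = 6^{−1} = 11 (mod 13).
  i = 5 (α = 9): (9−4)(9−11)(9−2)(9−12) = 5·(−2)·7·(−3) = 210 ≡ 2, so v_5 = 2^{−1} = 7 (mod 13).
  v = [12, 10, 12, 11, 7].
Step 2: syndromes of r = [4, 7, 5, 0, 1] (all sums mod 13).
  S_0 = Σ v_i r_i = 12·4 + 10·7 + 12·5 + 11·0 + 7·1 = 185 ≡ 3.
  S_1 = Σ v_i α_i r_i = 12·4·4 + 10·11·7 + 12·2·5 + 11·12·0 + 7·9·1 = 1145 ≡ 1.
  α_i^2 mod 13 = [3, 4, 4, 1, 3].
  S_2 = Σ v_i α_i^2 r_i = 12·3·4 + 10·4·7 + 12·4·5 + 11·1·0 + 7·3·1 = 685 ≡ 9.
  S = (3, 1, 9) ≠ 0, so r is not a codeword (an error is present).
Step 3: locate the error. For a single error e at position i, S_ℓ = v_i·e·α_i^ℓ, so α_err = S_1/S_0.
  S_0^{−1} = 3^{−1} = 9 (mod 13), so α_err = 1·9 = 9 ≡ 9 = α_5. Error position i = 5.
  Consistency check: S_2/S_1 = 9·1 = 9 ≡ 9 = α_err ✓ (single-error assumption holds).
Step 4: error magnitude e = S_0/v_5 = S_0·∏_{j≠5}(α_5 − α_j) = 3·2 = 6 ≡ 6 (mod 13).
Step 5: correct position 5: c_5 = r_5 − e = 1 − 6 ≡ 8 (mod 13). Hence c = [4, 7, 5, 0, 8].
  Check: interpolating c through the α_i gives m(x) = 6 + 6·x (degree < 2) with m(α_i) = c_i for every i, so c is indeed a codeword.


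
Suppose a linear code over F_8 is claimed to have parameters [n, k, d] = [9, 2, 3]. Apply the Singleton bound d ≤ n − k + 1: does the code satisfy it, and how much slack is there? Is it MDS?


Singleton RHS = n − k + 1 = 8, slack = 5, bound satisfied, not MDS.

Singleton bound: d ≤ n − k + 1.
Here n = 9, k = 2, so n − k + 1 = 8.
Given d = 3, check d ≤ 8: YES.
Slack = (n − k + 1) − d = 5.
The code is NOT MDS (slack = 5 > 0).
Description: the claimed parameters are [9, 2, 3]_8; such a code would be non-MDS.


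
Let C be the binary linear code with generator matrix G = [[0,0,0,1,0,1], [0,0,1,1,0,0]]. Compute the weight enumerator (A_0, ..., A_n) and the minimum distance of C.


Weight distribution: A_0 = 1, A_2 = 3. Minimum distance d = 2.

Enumerate all 2^2 = 4 messages m ∈ F_2^2.
For each, compute codeword c = mG in F_2^6, then tally its weight.
  m = 00 → c = 000000, weight = 0.
  m = 10 → c = 000101, weight = 2.
  m = 01 → c = 001100, weight = 2.
  m = 11 → c = 001001, weight = 2.
Tally weights:
  weight 0: 1 codewords.
  weight 2: 3 codewords.
Minimum distance d = smallest w > 0 with A_w > 0 = 2.
Sanity: Σ A_w = 4 = 2^2 = 4 ✓.


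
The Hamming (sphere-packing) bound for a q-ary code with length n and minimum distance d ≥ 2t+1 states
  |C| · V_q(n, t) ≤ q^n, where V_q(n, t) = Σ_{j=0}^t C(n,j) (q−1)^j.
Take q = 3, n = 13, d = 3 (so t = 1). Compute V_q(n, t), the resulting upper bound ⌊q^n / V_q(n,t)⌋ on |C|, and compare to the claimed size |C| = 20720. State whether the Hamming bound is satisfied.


V_q(n, t) = 27, q^n = 1594323, Hamming bound = 59049, |C| = 20720 ≤ bound (satisfied).

Step 1: Compute V_q(n, t) = Σ_{j=0}^1 C(n, j) (q−1)^j.
  j = 0: C(13,0)·(2)^0 = 1·1 = 1.
  j = 1: C(13,1)·(2)^1 = 13·2 = 26.
  V_q(n, t) = 1 + 26 = 27.
Step 2: q^n = 3^13 = 1594323.
Step 3: Hamming bound ⌊q^n / V_q(n,t)⌋ = ⌊1594323/27⌋ = 59049.
Step 4: Compare |C| = 20720 to 59049: satisfied.
The claimed |C| lies below the Hamming bound.


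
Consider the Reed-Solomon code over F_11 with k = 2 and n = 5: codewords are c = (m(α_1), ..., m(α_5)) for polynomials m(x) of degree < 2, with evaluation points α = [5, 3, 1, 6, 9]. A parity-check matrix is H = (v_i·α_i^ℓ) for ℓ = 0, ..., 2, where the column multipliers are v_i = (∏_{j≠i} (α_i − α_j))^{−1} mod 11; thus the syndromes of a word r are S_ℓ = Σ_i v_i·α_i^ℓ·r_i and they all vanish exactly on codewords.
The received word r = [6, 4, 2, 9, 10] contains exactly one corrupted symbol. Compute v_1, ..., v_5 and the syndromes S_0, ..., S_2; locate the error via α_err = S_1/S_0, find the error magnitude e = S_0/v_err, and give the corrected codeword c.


S = (9, 10, 5), error at position 4, error magnitude e = 2, c = [6, 4, 2, 7, 10].

Step 1: column multipliers v_i = (∏_{j≠i}(α_i − α_j))^{−1} mod 11.
  i = 1 (α = 5): (5−3)(5−1)(5−6)(5−9) = 2·4·(−1)·(−4) = 32 ≡ 10, so v_1 = 10^{−1} = 10 (mod 11).
  i = 2 (α = 3): (3−5)(3−1)(3−6)(3−9) = (−2)·2·(−3)·(−6) = −72 ≡ 5, so v_2 = 5^{−1} = 9 (mod 11).
  i = 3 (α = 1): (1−5)(1−3)(1−6)(1−9) = (−4)·(−2)·(−5)·(−8) = 320 ≡ 1, so v_3 = 1^{−1} = 1 (mod 11).
  i = 4 (α = 6): (6−5)(6−3)(6−1)(6−9) = 1·3·5·(−3) = −45 ≡ 10, so v_4 = 10^{−1} = 10 (mod 11).
  i = 5 (α = 9): (9−5)(9−3)(9−1)(9−6) = 4·6·8·3 = 576 ≡ 4, so v_5 = 4^{−1} = 3 (mod 11).
  v = [10, 9, 1, 10, 3].
Step 2: syndromes of r = [6, 4, 2, 9, 10] (all sums mod 11).
  S_0 = Σ v_i r_i = 10·6 + 9·4 + 1·2 + 10·9 + 3·10 = 218 ≡ 9.
  S_1 = Σ v_i α_i r_i = 10·5·6 + 9·3·4 + 1·1·2 + 10·6·9 + 3·9·10 = 1220 ≡ 10.
  α_i^2 mod 11 = [3, 9, 1, 3, 4].
  S_2 = Σ v_i α_i^2 r_i = 10·3·6 + 9·9·4 + 1·1·2 + 10·3·9 + 3·4·10 = 896 ≡ 5.
  S = (9, 10, 5) ≠ 0, so r is not a codeword (an error is present).
Step 3: locate the error. For a single error e at position i, S_ℓ = v_i·e·α_i^ℓ, so α_err = S_1/S_0.
  S_0^{−1} = 9^{−1} = 5 (mod 11), so α_err = 10·5 = 50 ≡ 6 = α_4. Error position i = 4.
  Consistency check: S_2/S_1 = 5·10 = 50 ≡ 6 = α_err ✓ (single-error assumption holds).
Step 4: error magnitude e = S_0/v_4 = S_0·∏_{j≠4}(α_4 − α_j) = 9·10 = 90 ≡ 2 (mod 11).
Step 5: correct position 4: c_4 = r_4 − e = 9 − 2 ≡ 7 (mod 11). Hence c = [6, 4, 2, 7, 10].
  Check: interpolating c through the α_i gives m(x) = 1 + 1·x (degree < 2) with m(α_i) = c_i for every i, so c is indeed a codeword.


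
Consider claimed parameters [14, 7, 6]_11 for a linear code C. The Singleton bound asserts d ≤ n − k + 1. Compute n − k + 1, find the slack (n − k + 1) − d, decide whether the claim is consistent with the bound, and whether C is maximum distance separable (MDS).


Singleton RHS = n − k + 1 = 8, slack = 2, bound satisfied, not MDS.

Singleton bound: d ≤ n − k + 1.
Here n = 14, k = 7, so n − k + 1 = 8.
Given d = 6, check d ≤ 8: YES.
Slack = (n − k + 1) − d = 2.
The code is NOT MDS (slack = 2 > 0).
Description: the claimed parameters are [14, 7, 6]_11; such a code would be non-MDS.


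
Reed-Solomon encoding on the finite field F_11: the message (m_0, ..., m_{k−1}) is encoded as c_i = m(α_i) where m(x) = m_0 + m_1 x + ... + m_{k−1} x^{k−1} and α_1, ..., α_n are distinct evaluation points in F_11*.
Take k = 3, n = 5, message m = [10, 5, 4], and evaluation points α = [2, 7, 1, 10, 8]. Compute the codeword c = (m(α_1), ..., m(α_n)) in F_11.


c = [3, 10, 8, 9, 9]

Message polynomial: m(x) = 10 + 5·x + 4·x^2 (mod 11).
For each evaluation point α_i, compute m(α_i) mod 11:
  α_1 = 2: Horner steps 4 → 2 → 3, so m(2) = 3.
  α_2 = 7: Horner steps 4 → 0 → 10, so m(7) = 10.
  α_3 = 1: Horner steps 4 → 9 → 8, so m(1) = 8.
  α_4 = 10: Horner steps 4 → 1 → 9, so m(10) = 9.
  α_5 = 8: Horner steps 4 → 4 → 9, so m(8) = 9.
Codeword c = [3, 10, 8, 9, 9] ∈ F_11^5.


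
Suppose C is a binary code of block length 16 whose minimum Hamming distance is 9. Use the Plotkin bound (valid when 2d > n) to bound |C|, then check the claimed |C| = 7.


Plotkin bound M ≤ 8; given |C| = 7 ≤ bound (satisfied).

Check applicability: 2d = 18, n = 16.
2d − n = 2 > 0, so Plotkin applies.
Compute d/(2d−n) = 9/2 ≈ 4.5000.
⌊d/(2d−n)⌋ = 4.
Plotkin bound: M ≤ 2·4 = 8.
Given |C| = 7, check: satisfied.
This |C| is below the Plotkin bound.


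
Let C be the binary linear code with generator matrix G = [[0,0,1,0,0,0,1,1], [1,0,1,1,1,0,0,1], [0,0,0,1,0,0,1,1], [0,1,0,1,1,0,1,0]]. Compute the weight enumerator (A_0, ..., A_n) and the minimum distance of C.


Weight distribution: A_0 = 1, A_2 = 2, A_3 = 4, A_4 = 5, A_5 = 4. Minimum distance d = 2.

Enumerate all 2^4 = 16 messages m ∈ F_2^4.
For each, compute codeword c = mG in F_2^8, then tally its weight.
  m = 0000 → c = 00000000, weight = 0.
  m = 1000 → c = 00100011, weight = 3.
  m = 0100 → c = 10111001, weight = 5.
  m = 1100 → c = 10011010, weight = 4.
  m = 0010 → c = 00010011, weight = 3.
  m = 1010 → c = 00110000, weight = 2.
  m = 0110 → c = 10101010, weight = 4.
  m = 1110 → c = 10001001, weight = 3.
  m = 0001 → c = 01011010, weight = 4.
  m = 1001 → c = 01111001, weight = 5.
  m = 0101 → c = 11100011, weight = 5.
  m = 1101 → c = 11000000, weight = 2.
  m = 0011 → c = 01001001, weight = 3.
  m = 1011 → c = 01101010, weight = 4.
  m = 0111 → c = 11110000, weight = 4.
  m = 1111 → c = 11010011, weight = 5.
Tally weights:
  weight 0: 1 codewords.
  weight 2: 2 codewords.
  weight 3: 4 codewords.
  weight 4: 5 codewords.
  weight 5: 4 codewords.
Minimum distance d = smallest w > 0 with A_w > 0 = 2.
Sanity: Σ A_w = 16 = 2^4 = 16 ✓.


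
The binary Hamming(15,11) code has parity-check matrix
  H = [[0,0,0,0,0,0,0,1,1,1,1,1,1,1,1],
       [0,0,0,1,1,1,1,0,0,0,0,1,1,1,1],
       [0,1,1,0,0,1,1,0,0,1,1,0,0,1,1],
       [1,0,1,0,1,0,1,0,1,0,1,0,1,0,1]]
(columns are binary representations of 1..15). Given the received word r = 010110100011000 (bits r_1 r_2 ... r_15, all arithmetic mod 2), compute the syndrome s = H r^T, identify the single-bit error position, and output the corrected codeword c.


s = (0, 0, 1, 1)^T, error position = 3, corrected codeword c = 011110100011000

Compute s = H r^T mod 2 one row at a time:
  s_1 = 0 + 0 + 0 + 1 + 1 + 0 + 0 + 0 = 2 ≡ 0 (mod 2).
  s_2 = 1 + 1 + 0 + 1 + 1 + 0 + 0 + 0 = 4 ≡ 0 (mod 2).
  s_3 = 1 + 0 + 0 + 1 + 0 + 1 + 0 + 0 = 3 ≡ 1 (mod 2).
  s_4 = 0 + 0 + 1 + 1 + 0 + 1 + 0 + 0 = 3 ≡ 1 (mod 2).
s = (0, 0, 1, 1)^T — this equals column 3 of H (binary 0011), so error is at position 3.
Correct: flip bit 3 of r = 010110100011000 to get c = 011110100011000.


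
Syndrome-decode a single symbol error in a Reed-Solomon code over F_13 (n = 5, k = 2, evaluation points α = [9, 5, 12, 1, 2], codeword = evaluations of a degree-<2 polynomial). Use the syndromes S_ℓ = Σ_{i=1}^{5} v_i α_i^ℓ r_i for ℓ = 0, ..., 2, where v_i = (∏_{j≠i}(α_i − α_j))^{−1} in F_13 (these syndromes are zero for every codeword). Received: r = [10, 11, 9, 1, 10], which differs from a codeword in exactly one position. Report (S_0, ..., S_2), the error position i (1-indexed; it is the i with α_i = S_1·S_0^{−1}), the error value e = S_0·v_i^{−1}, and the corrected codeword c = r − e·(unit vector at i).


S = (7, 11, 8), error at position 1, error magnitude e = 2, c = [8, 11, 9, 1, 10].

Step 1: column multipliers v_i = (∏_{j≠i}(α_i − α_j))^{−1} mod 13.
  i = 1 (α = 9): (9−5)(9−12)(9−1)(9−2) = 4·(−3)·8·7 = −672 ≡ 4, so v_1 = 4^{−1} = 10 (mod 13).
  i = 2 (α = 5): (5−9)(5−12)(5−1)(5−2) = (−4)·(−7)·4·3 = 336 ≡ 11, so v_2 = 11^{−1} = 6 (mod 13).
  i = 3 (α = 12): (12−9)(12−5)(12−1)(12−2) = 3·7·11·10 = 2310 ≡ 9, so v_3 = 9^{−1} = 3 (mod 13).
  i = 4 (α = 1): (1−9)(1−5)(1−12)(1−2) = (−8)·(−4)·(−11)·(−1) = 352 ≡ 1, so v_4 = 1^{−1} = 1 (mod 13).
  i = 5 (α = 2): (2−9)(2−5)(2−12)(2−1) = (−7)·(−3)·(−10)·1 = −210 ≡ 11, so v_5 = 11^{−1} = 6 (mod 13).
  v = [10, 6, 3, 1, 6].
Step 2: syndromes of r = [10, 11, 9, 1, 10] (all sums mod 13).
  S_0 = Σ v_i r_i = 10·10 + 6·11 + 3·9 + 1·1 + 6·10 = 254 ≡ 7.
  S_1 = Σ v_i α_i r_i = 10·9·10 + 6·5·11 + 3·12·9 + 1·1·1 + 6·2·10 = 1675 ≡ 11.
  α_i^2 mod 13 = [3, 12, 1, 1, 4].
  S_2 = Σ v_i α_i^2 r_i = 10·3·10 + 6·12·11 + 3·1·9 + 1·1·1 + 6·4·10 = 1360 ≡ 8.
  S = (7, 11, 8) ≠ 0, so r is not a codeword (an error is present).
Step 3: locate the error. For a single error e at position i, S_ℓ = v_i·e·α_i^ℓ, so α_err = S_1/S_0.
  S_0^{−1} = 7^{−1} = 2 (mod 13), so α_err = 11·2 = 22 ≡ 9 = α_1. Error position i = 1.
  Consistency check: S_2/S_1 = 8·6 = 48 ≡ 9 = α_err ✓ (single-error assumption holds).
Step 4: error magnitude e = S_0/v_1 = S_0·∏_{j≠1}(α_1 − α_j) = 7·4 = 28 ≡ 2 (mod 13).
Step 5: correct position 1: c_1 = r_1 − e = 10 − 2 ≡ 8 (mod 13). Hence c = [8, 11, 9, 1, 10].
  Check: interpolating c through the α_i gives m(x) = 5 + 9·x (degree < 2) with m(α_i) = c_i for every i, so c is indeed a codeword.


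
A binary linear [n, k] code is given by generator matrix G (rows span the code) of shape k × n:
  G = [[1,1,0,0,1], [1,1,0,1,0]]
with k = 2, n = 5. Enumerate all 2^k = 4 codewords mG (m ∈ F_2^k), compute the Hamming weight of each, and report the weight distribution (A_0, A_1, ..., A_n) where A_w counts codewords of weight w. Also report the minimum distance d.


Weight distribution: A_0 = 1, A_2 = 1, A_3 = 2. Minimum distance d = 2.

Enumerate all 2^2 = 4 messages m ∈ F_2^2.
For each, compute codeword c = mG in F_2^5, then tally its weight.
  m = 00 → c = 00000, weight = 0.
  m = 10 → c = 11001, weight = 3.
  m = 01 → c = 11010, weight = 3.
  m = 11 → c = 00011, weight = 2.
Tally weights:
  weight 0: 1 codewords.
  weight 2: 1 codewords.
  weight 3: 2 codewords.
Minimum distance d = smallest w > 0 with A_w > 0 = 2.
Sanity: Σ A_w = 4 = 2^2 = 4 ✓.


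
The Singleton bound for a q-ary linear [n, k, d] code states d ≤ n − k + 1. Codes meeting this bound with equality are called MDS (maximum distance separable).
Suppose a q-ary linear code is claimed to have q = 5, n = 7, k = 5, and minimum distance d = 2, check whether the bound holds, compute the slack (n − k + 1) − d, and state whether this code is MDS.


Singleton RHS = n − k + 1 = 3, slack = 1, bound satisfied, not MDS.

Singleton bound: d ≤ n − k + 1.
Here n = 7, k = 5, so n − k + 1 = 3.
Given d = 2, check d ≤ 3: YES.
Slack = (n − k + 1) − d = 1.
The code is NOT MDS (slack = 1 > 0).
Description: the claimed parameters are [7, 5, 2]_5; such a code would be non-MDS.


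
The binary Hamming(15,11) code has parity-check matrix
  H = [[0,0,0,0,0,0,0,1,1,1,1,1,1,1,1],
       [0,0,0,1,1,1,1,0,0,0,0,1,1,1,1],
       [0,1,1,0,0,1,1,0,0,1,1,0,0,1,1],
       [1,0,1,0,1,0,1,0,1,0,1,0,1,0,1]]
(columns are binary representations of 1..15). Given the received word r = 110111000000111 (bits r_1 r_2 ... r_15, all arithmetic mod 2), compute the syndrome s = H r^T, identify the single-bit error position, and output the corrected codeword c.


s = (1, 0, 0, 0)^T, error position = 8, corrected codeword c = 110111010000111

Compute s = H r^T mod 2 one row at a time:
  s_1 = 0 + 0 + 0 + 0 + 0 + 1 + 1 + 1 = 3 ≡ 1 (mod 2).
  s_2 = 1 + 1 + 1 + 0 + 0 + 1 + 1 + 1 = 6 ≡ 0 (mod 2).
  s_3 = 1 + 0 + 1 + 0 + 0 + 0 + 1 + 1 = 4 ≡ 0 (mod 2).
  s_4 = 1 + 0 + 1 + 0 + 0 + 0 + 1 + 1 = 4 ≡ 0 (mod 2).
s = (1, 0, 0, 0)^T — this equals column 8 of H (binary 1000), so error is at position 8.
Correct: flip bit 8 of r = 110111000000111 to get c = 110111010000111.


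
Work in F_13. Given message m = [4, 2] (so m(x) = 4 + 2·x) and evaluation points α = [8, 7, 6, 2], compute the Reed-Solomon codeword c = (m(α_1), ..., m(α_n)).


c = [7, 5, 3, 8]

Message polynomial: m(x) = 4 + 2·x (mod 13).
For each evaluation point α_i, compute m(α_i) mod 13:
  α_1 = 8: Horner steps 2 → 7, so m(8) = 7.
  α_2 = 7: Horner steps 2 → 5, so m(7) = 5.
  α_3 = 6: Horner steps 2 → 3, so m(6) = 3.
  α_4 = 2: Horner steps 2 → 8, so m(2) = 8.
Codeword c = [7, 5, 3, 8] ∈ F_13^4.


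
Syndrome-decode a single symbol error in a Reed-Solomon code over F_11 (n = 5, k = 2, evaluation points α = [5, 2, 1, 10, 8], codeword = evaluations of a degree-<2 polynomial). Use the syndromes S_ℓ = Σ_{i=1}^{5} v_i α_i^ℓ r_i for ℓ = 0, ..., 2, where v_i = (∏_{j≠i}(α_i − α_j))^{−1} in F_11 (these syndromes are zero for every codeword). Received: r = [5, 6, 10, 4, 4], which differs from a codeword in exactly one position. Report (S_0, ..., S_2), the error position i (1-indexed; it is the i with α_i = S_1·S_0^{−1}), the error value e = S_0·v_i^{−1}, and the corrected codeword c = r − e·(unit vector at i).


S = (6, 5, 6), error at position 4, error magnitude e = 8, c = [5, 6, 10, 7, 4].

Step 1: column multipliers v_i = (∏_{j≠i}(α_i − α_j))^{−1} mod 11.
  i = 1 (α = 5): (5−2)(5−1)(5−10)(5−8) = 3·4·(−5)·(−3) = 180 ≡ 4, so v_1 = 4^{−1} = 3 (mod 11).
  i = 2 (α = 2): (2−5)(2−1)(2−10)(2−8) = (−3)·1·(−8)·(−6) = −144 ≡ 10, so v_2 = 10^{−1} = 10 (mod 11).
  i = 3 (α = 1): (1−5)(1−2)(1−10)(1−8) = (−4)·(−1)·(−9)·(−7) = 252 ≡ 10, so v_3 = 10^{−1} = 10 (mod 11).
  i = 4 (α = 10): (10−5)(10−2)(10−1)(10−8) = 5·8·9·2 = 720 ≡ 5, so v_4 = 5^{−1} = 9 (mod 11).
  i = 5 (α = 8): (8−5)(8−2)(8−1)(8−10) = 3·6·7·(−2) = −252 ≡ 1, so v_5 = 1^{−1} = 1 (mod 11).
  v = [3, 10, 10, 9, 1].
Step 2: syndromes of r = [5, 6, 10, 4, 4] (all sums mod 11).
  S_0 = Σ v_i r_i = 3·5 + 10·6 + 10·10 + 9·4 + 1·4 = 215 ≡ 6.
  S_1 = Σ v_i α_i r_i = 3·5·5 + 10·2·6 + 10·1·10 + 9·10·4 + 1·8·4 = 687 ≡ 5.
  α_i^2 mod 11 = [3, 4, 1, 1, 9].
  S_2 = Σ v_i α_i^2 r_i = 3·3·5 + 10·4·6 + 10·1·10 + 9·1·4 + 1·9·4 = 457 ≡ 6.
  S = (6, 5, 6) ≠ 0, so r is not a codeword (an error is present).
Step 3: locate the error. For a single error e at position i, S_ℓ = v_i·e·α_i^ℓ, so α_err = S_1/S_0.
  S_0^{−1} = 6^{−1} = 2 (mod 11), so α_err = 5·2 = 10 ≡ 10 = α_4. Error position i = 4.
  Consistency check: S_2/S_1 = 6·9 = 54 ≡ 10 = α_err ✓ (single-error assumption holds).
Step 4: error magnitude e = S_0/v_4 = S_0·∏_{j≠4}(α_4 − α_j) = 6·5 = 30 ≡ 8 (mod 11).
Step 5: correct position 4: c_4 = r_4 − e = 4 − 8 ≡ 7 (mod 11). Hence c = [5, 6, 10, 7, 4].
  Check: interpolating c through the α_i gives m(x) = 3 + 7·x (degree < 2) with m(α_i) = c_i for every i, so c is indeed a codeword.


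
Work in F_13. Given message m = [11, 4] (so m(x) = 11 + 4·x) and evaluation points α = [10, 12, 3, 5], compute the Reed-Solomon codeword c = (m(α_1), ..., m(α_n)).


c = [12, 7, 10, 5]

Message polynomial: m(x) = 11 + 4·x (mod 13).
For each evaluation point α_i, compute m(α_i) mod 13:
  α_1 = 10: Horner steps 4 → 12, so m(10) = 12.
  α_2 = 12: Horner steps 4 → 7, so m(12) = 7.
  α_3 = 3: Horner steps 4 → 10, so m(3) = 10.
  α_4 = 5: Horner steps 4 → 5, so m(5) = 5.
Codeword c = [12, 7, 10, 5] ∈ F_13^4.


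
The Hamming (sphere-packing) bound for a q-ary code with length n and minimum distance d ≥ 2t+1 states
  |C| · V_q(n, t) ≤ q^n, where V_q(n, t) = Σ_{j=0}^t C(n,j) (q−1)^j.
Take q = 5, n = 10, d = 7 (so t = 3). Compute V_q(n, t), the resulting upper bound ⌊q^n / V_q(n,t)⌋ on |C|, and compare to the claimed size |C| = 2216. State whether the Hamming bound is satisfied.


V_q(n, t) = 8441, q^n = 9765625, Hamming bound = 1156, |C| = 2216 > bound (violated).

Step 1: Compute V_q(n, t) = Σ_{j=0}^3 C(n, j) (q−1)^j.
  j = 0: C(10,0)·(4)^0 = 1·1 = 1.
  j = 1: C(10,1)·(4)^1 = 10·4 = 40.
  j = 2: C(10,2)·(4)^2 = 45·16 = 720.
  j = 3: C(10,3)·(4)^3 = 120·64 = 7680.
  V_q(n, t) = 1 + 40 + 720 + 7680 = 8441.
Step 2: q^n = 5^10 = 9765625.
Step 3: Hamming bound ⌊q^n / V_q(n,t)⌋ = ⌊9765625/8441⌋ = 1156.
Step 4: Compare |C| = 2216 to 1156: violated.
The claimed |C| lies above the Hamming bound, so no 5-ary code of length 10 with d ≥ 7 can have 2216 codewords.


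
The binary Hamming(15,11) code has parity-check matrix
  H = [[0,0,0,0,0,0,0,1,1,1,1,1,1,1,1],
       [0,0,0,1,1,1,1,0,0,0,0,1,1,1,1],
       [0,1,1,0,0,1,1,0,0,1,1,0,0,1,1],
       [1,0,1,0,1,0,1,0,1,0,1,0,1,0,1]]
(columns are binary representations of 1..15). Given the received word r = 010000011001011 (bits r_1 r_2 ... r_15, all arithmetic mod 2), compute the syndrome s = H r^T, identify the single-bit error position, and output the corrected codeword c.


s = (1, 1, 1, 0)^T, error position = 14, corrected codeword c = 010000011001001

Compute s = H r^T mod 2 one row at a time:
  s_1 = 1 + 1 + 0 + 0 + 1 + 0 + 1 + 1 = 5 ≡ 1 (mod 2).
  s_2 = 0 + 0 + 0 + 0 + 1 + 0 + 1 + 1 = 3 ≡ 1 (mod 2).
  s_3 = 1 + 0 + 0 + 0 + 0 + 0 + 1 + 1 = 3 ≡ 1 (mod 2).
  s_4 = 0 + 0 + 0 + 0 + 1 + 0 + 0 + 1 = 2 ≡ 0 (mod 2).
s = (1, 1, 1, 0)^T — this equals column 14 of H (binary 1110), so error is at position 14.
Correct: flip bit 14 of r = 010000011001011 to get c = 010000011001001.


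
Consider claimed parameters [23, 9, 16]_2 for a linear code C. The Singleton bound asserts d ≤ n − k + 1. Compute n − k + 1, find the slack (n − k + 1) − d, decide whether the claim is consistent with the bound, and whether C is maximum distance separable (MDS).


Singleton RHS = n − k + 1 = 15, slack = -1, bound violated (no such code; not MDS).

Singleton bound: d ≤ n − k + 1.
Here n = 23, k = 9, so n − k + 1 = 15.
Given d = 16, check d ≤ 15: NO.
Slack = (n − k + 1) − d = -1.
The slack is negative: d = 16 exceeds n − k + 1 = 15 by 1, so the Singleton bound is violated and no linear [23, 9, 16]_2 code can exist. In particular it is not MDS (MDS requires d = n − k + 1 exactly).
Description: the claimed parameters are [23, 9, 16]_2; such a code would be impossible (violates the Singleton bound).


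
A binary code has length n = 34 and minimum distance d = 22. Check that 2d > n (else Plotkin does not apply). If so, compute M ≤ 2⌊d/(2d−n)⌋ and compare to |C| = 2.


Plotkin bound M ≤ 4; given |C| = 2 ≤ bound (satisfied).

Check applicability: 2d = 44, n = 34.
2d − n = 10 > 0, so Plotkin applies.
Compute d/(2d−n) = 22/10 ≈ 2.2000.
⌊d/(2d−n)⌋ = 2.
Plotkin bound: M ≤ 2·2 = 4.
Given |C| = 2, check: satisfied.
This |C| is below the Plotkin bound.


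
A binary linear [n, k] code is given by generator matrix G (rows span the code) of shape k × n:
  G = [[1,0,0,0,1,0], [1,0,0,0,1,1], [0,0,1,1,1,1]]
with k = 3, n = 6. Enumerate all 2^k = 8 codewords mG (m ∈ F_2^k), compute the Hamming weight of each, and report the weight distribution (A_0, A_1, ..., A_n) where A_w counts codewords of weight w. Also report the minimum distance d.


Weight distribution: A_0 = 1, A_1 = 1, A_2 = 1, A_3 = 3, A_4 = 2. Minimum distance d = 1.

Enumerate all 2^3 = 8 messages m ∈ F_2^3.
For each, compute codeword c = mG in F_2^6, then tally its weight.
  m = 000 → c = 000000, weight = 0.
  m = 100 → c = 100010, weight = 2.
  m = 010 → c = 100011, weight = 3.
  m = 110 → c = 000001, weight = 1.
  m = 001 → c = 001111, weight = 4.
  m = 101 → c = 101101, weight = 4.
  m = 011 → c = 101100, weight = 3.
  m = 111 → c = 001110, weight = 3.
Tally weights:
  weight 0: 1 codewords.
  weight 1: 1 codewords.
  weight 2: 1 codewords.
  weight 3: 3 codewords.
  weight 4: 2 codewords.
Minimum distance d = smallest w > 0 with A_w > 0 = 1.
Sanity: Σ A_w = 8 = 2^3 = 8 ✓.


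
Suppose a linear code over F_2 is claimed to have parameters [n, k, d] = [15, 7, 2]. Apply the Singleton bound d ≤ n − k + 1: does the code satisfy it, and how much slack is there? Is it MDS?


Singleton RHS = n − k + 1 = 9, slack = 7, bound satisfied, not MDS.

Singleton bound: d ≤ n − k + 1.
Here n = 15, k = 7, so n − k + 1 = 9.
Given d = 2, check d ≤ 9: YES.
Slack = (n − k + 1) − d = 7.
The code is NOT MDS (slack = 7 > 0).
Description: the claimed parameters are [15, 7, 2]_2; such a code would be non-MDS.


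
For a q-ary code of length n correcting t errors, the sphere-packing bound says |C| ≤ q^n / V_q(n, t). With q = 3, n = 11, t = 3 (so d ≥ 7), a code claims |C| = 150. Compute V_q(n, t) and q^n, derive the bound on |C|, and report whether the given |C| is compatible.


V_q(n, t) = 1563, q^n = 177147, Hamming bound = 113, |C| = 150 > bound (violated).

Step 1: Compute V_q(n, t) = Σ_{j=0}^3 C(n, j) (q−1)^j.
  j = 0: C(11,0)·(2)^0 = 1·1 = 1.
  j = 1: C(11,1)·(2)^1 = 11·2 = 22.
  j = 2: C(11,2)·(2)^2 = 55·4 = 220.
  j = 3: C(11,3)·(2)^3 = 165·8 = 1320.
  V_q(n, t) = 1 + 22 + 220 + 1320 = 1563.
Step 2: q^n = 3^11 = 177147.
Step 3: Hamming bound ⌊q^n / V_q(n,t)⌋ = ⌊177147/1563⌋ = 113.
Step 4: Compare |C| = 150 to 113: violated.
The claimed |C| lies above the Hamming bound, so no 3-ary code of length 11 with d ≥ 7 can have 150 codewords.


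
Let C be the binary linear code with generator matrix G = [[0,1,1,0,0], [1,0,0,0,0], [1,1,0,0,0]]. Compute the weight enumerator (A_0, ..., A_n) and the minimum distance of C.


Weight distribution: A_0 = 1, A_1 = 3, A_2 = 3, A_3 = 1. Minimum distance d = 1.

Enumerate all 2^3 = 8 messages m ∈ F_2^3.
For each, compute codeword c = mG in F_2^5, then tally its weight.
  m = 000 → c = 00000, weight = 0.
  m = 100 → c = 01100, weight = 2.
  m = 010 → c = 10000, weight = 1.
  m = 110 → c = 11100, weight = 3.
  m = 001 → c = 11000, weight = 2.
  m = 101 → c = 10100, weight = 2.
  m = 011 → c = 01000, weight = 1.
  m = 111 → c = 00100, weight = 1.
Tally weights:
  weight 0: 1 codewords.
  weight 1: 3 codewords.
  weight 2: 3 codewords.
  weight 3: 1 codewords.
Minimum distance d = smallest w > 0 with A_w > 0 = 1.
Sanity: Σ A_w = 8 = 2^3 = 8 ✓.


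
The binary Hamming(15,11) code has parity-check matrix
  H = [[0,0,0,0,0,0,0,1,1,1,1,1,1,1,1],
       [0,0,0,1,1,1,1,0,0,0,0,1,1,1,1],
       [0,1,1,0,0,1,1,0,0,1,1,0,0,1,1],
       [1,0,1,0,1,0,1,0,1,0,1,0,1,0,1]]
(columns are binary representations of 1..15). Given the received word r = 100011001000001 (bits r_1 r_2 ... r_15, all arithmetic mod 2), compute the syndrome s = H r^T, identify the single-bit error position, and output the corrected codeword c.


s = (0, 1, 0, 0)^T, error position = 4, corrected codeword c = 100111001000001

Compute s = H r^T mod 2 one row at a time:
  s_1 = 0 + 1 + 0 + 0 + 0 + 0 + 0 + 1 = 2 ≡ 0 (mod 2).
  s_2 = 0 + 1 + 1 + 0 + 0 + 0 + 0 + 1 = 3 ≡ 1 (mod 2).
  s_3 = 0 + 0 + 1 + 0 + 0 + 0 + 0 + 1 = 2 ≡ 0 (mod 2).
  s_4 = 1 + 0 + 1 + 0 + 1 + 0 + 0 + 1 = 4 ≡ 0 (mod 2).
s = (0, 1, 0, 0)^T — this equals column 4 of H (binary 0100), so error is at position 4.
Correct: flip bit 4 of r = 100011001000001 to get c = 100111001000001.


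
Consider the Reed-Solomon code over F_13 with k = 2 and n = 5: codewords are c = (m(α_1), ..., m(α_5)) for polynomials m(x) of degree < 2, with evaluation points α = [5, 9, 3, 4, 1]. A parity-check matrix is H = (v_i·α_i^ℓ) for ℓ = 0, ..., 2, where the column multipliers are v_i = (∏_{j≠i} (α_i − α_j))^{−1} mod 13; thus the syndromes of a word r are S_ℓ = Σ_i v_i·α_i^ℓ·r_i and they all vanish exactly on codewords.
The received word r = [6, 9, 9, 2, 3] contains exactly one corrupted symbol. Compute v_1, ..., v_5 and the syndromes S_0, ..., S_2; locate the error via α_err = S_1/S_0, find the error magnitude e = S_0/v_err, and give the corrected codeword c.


S = (12, 10, 4), error at position 3, error magnitude e = 11, c = [6, 9, 11, 2, 3].

Step 1: column multipliers v_i = (∏_{j≠i}(α_i − α_j))^{−1} mod 13.
  i = 1 (α = 5): (5−9)(5−3)(5−4)(5−1) = (−4)·2·1·4 = −32 ≡ 7, so v_1 = 7^{−1} = 2 (mod 13).
  i = 2 (α = 9): (9−5)(9−3)(9−4)(9−1) = 4·6·5·8 = 960 ≡ 11, so v_2 = 11^{−1} = 6 (mod 13).
  i = 3 (α = 3): (3−5)(3−9)(3−4)(3−1) = (−2)·(−6)·(−1)·2 = −24 ≡ 2, so v_3 = 2^{−1} = 7 (mod 13).
  i = 4 (α = 4): (4−5)(4−9)(4−3)(4−1) = (−1)·(−5)·1·3 = 15 ≡ 2, so v_4 = 2^{−1} = 7 (mod 13).
  i = 5 (α = 1): (1−5)(1−9)(1−3)(1−4) = (−4)·(−8)·(−2)·(−3) = 192 ≡ 10, so v_5 = 10^{−1} = 4 (mod 13).
  v = [2, 6, 7, 7, 4].
Step 2: syndromes of r = [6, 9, 9, 2, 3] (all sums mod 13).
  S_0 = Σ v_i r_i = 2·6 + 6·9 + 7·9 + 7·2 + 4·3 = 155 ≡ 12.
  S_1 = Σ v_i α_i r_i = 2·5·6 + 6·9·9 + 7·3·9 + 7·4·2 + 4·1·3 = 803 ≡ 10.
  α_i^2 mod 13 = [12, 3, 9, 3, 1].
  S_2 = Σ v_i α_i^2 r_i = 2·12·6 + 6·3·9 + 7·9·9 + 7·3·2 + 4·1·3 = 927 ≡ 4.
  S = (12, 10, 4) ≠ 0, so r is not a codeword (an error is present).
Step 3: locate the error. For a single error e at position i, S_ℓ = v_i·e·α_i^ℓ, so α_err = S_1/S_0.
  S_0^{−1} = 12^{−1} = 12 (mod 13), so α_err = 10·12 = 120 ≡ 3 = α_3. Error position i = 3.
  Consistency check: S_2/S_1 = 4·4 = 16 ≡ 3 = α_err ✓ (single-error assumption holds).
Step 4: error magnitude e = S_0/v_3 = S_0·∏_{j≠3}(α_3 − α_j) = 12·2 = 24 ≡ 11 (mod 13).
Step 5: correct position 3: c_3 = r_3 − e = 9 − 11 ≡ 11 (mod 13). Hence c = [6, 9, 11, 2, 3].
  Check: interpolating c through the α_i gives m(x) = 12 + 4·x (degree < 2) with m(α_i) = c_i for every i, so c is indeed a codeword.


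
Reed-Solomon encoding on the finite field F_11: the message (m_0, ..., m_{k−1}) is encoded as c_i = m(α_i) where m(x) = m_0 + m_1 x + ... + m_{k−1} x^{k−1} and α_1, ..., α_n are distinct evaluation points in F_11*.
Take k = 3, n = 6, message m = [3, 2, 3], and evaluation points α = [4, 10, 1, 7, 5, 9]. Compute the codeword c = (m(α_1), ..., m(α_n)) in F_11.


c = [4, 4, 8, 10, 0, 0]

Message polynomial: m(x) = 3 + 2·x + 3·x^2 (mod 11).
For each evaluation point α_i, compute m(α_i) mod 11:
  α_1 = 4: Horner steps 3 → 3 → 4, so m(4) = 4.
  α_2 = 10: Horner steps 3 → 10 → 4, so m(10) = 4.
  α_3 = 1: Horner steps 3 → 5 → 8, so m(1) = 8.
  α_4 = 7: Horner steps 3 → 1 → 10, so m(7) = 10.
  α_5 = 5: Horner steps 3 → 6 → 0, so m(5) = 0.
  α_6 = 9: Horner steps 3 → 7 → 0, so m(9) = 0.
Codeword c = [4, 4, 8, 10, 0, 0] ∈ F_11^6.


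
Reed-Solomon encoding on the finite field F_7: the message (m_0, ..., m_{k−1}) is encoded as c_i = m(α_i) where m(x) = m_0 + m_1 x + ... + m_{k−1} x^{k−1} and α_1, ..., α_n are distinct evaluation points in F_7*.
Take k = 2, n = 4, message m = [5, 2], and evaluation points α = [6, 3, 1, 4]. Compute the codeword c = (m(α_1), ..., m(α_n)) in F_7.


c = [3, 4, 0, 6]

Message polynomial: m(x) = 5 + 2·x (mod 7).
For each evaluation point α_i, compute m(α_i) mod 7:
  α_1 = 6: Horner steps 2 → 3, so m(6) = 3.
  α_2 = 3: Horner steps 2 → 4, so m(3) = 4.
  α_3 = 1: Horner steps 2 → 0, so m(1) = 0.
  α_4 = 4: Horner steps 2 → 6, so m(4) = 6.
Codeword c = [3, 4, 0, 6] ∈ F_7^4.
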